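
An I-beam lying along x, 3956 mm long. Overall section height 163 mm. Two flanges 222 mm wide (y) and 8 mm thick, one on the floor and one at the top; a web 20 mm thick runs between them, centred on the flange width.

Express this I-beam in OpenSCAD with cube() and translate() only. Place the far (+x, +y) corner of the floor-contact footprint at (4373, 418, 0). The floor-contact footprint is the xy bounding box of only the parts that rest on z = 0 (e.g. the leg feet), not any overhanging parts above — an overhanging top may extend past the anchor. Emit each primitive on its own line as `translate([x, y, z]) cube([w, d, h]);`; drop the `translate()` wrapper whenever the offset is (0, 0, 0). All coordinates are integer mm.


translate([417, 196, 0]) cube([3956, 222, 8]);
translate([417, 297, 8]) cube([3956, 20, 147]);
translate([417, 196, 155]) cube([3956, 222, 8]);


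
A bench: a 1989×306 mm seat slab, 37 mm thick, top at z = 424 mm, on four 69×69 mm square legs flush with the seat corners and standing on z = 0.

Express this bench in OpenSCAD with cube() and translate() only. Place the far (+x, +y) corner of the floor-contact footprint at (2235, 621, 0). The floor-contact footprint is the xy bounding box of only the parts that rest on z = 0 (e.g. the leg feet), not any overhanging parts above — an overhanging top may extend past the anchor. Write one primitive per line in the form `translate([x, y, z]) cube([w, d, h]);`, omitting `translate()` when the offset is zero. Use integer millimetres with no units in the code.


translate([246, 315, 387]) cube([1989, 306, 37]);
translate([246, 315, 0]) cube([69, 69, 387]);
translate([246, 552, 0]) cube([69, 69, 387]);
translate([2166, 315, 0]) cube([69, 69, 387]);
translate([2166, 552, 0]) cube([69, 69, 387]);


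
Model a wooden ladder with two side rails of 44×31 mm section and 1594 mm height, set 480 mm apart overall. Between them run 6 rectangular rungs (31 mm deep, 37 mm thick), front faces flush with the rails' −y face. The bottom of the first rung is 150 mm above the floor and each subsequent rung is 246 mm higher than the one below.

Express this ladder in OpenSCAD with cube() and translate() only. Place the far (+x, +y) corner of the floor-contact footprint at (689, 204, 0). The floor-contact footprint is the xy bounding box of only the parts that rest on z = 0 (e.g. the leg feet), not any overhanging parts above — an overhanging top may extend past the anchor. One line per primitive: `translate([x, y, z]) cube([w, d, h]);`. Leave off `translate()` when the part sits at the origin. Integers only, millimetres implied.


translate([209, 173, 0]) cube([44, 31, 1594]);
translate([645, 173, 0]) cube([44, 31, 1594]);
translate([253, 173, 150]) cube([392, 31, 37]);
translate([253, 173, 396]) cube([392, 31, 37]);
translate([253, 173, 642]) cube([392, 31, 37]);
translate([253, 173, 888]) cube([392, 31, 37]);
translate([253, 173, 1134]) cube([392, 31, 37]);
translate([253, 173, 1380]) cube([392, 31, 37]);


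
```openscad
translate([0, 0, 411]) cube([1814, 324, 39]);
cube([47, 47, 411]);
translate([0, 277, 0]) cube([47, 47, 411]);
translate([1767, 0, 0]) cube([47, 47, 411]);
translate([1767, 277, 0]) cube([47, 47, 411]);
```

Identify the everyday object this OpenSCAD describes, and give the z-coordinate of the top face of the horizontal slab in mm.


A bench. The seat-top height is 450 mm.

A long slab on four corner posts — a bench. The slab sits at z = 411 with thickness 39, so the top is 411 + 39 = 450 mm.


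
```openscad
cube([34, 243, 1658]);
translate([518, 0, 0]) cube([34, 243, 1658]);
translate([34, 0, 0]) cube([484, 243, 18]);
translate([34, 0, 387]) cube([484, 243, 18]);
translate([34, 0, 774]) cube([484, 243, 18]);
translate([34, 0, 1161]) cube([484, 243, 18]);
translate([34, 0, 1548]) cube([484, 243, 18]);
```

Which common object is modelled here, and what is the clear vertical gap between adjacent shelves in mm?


A bookshelf. The clear shelf gap is 369 mm.

Two tall side panels with 5 horizontal boards between them — a bookshelf. The first two shelf undersides are at z = 0 and z = 387; with shelf thickness 18, the clear gap is 387 − 0 − 18 = 369 mm.


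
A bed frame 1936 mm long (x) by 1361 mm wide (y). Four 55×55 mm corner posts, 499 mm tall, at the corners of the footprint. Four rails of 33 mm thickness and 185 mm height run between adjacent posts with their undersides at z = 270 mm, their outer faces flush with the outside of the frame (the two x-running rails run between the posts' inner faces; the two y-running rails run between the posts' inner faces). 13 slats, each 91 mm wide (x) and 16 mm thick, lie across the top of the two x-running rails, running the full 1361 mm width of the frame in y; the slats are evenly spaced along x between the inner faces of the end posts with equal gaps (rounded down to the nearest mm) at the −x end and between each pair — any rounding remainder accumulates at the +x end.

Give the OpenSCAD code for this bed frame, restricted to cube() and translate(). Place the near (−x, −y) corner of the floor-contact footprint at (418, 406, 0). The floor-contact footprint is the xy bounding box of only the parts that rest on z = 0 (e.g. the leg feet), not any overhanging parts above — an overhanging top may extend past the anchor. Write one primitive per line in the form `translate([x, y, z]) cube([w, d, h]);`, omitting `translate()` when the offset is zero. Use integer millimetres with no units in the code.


translate([418, 406, 0]) cube([55, 55, 499]);
translate([418, 1712, 0]) cube([55, 55, 499]);
translate([2299, 406, 0]) cube([55, 55, 499]);
translate([2299, 1712, 0]) cube([55, 55, 499]);
translate([473, 406, 270]) cube([1826, 33, 185]);
translate([473, 1734, 270]) cube([1826, 33, 185]);
translate([418, 461, 270]) cube([33, 1251, 185]);
translate([2321, 461, 270]) cube([33, 1251, 185]);
translate([518, 406, 455]) cube([91, 1361, 16]);
translate([654, 406, 455]) cube([91, 1361, 16]);
translate([790, 406, 455]) cube([91, 1361, 16]);
translate([926, 406, 455]) cube([91, 1361, 16]);
translate([1062, 406, 455]) cube([91, 1361, 16]);
translate([1198, 406, 455]) cube([91, 1361, 16]);
translate([1334, 406, 455]) cube([91, 1361, 16]);
translate([1470, 406, 455]) cube([91, 1361, 16]);
translate([1606, 406, 455]) cube([91, 1361, 16]);
translate([1742, 406, 455]) cube([91, 1361, 16]);
translate([1878, 406, 455]) cube([91, 1361, 16]);
translate([2014, 406, 455]) cube([91, 1361, 16]);
translate([2150, 406, 455]) cube([91, 1361, 16]);


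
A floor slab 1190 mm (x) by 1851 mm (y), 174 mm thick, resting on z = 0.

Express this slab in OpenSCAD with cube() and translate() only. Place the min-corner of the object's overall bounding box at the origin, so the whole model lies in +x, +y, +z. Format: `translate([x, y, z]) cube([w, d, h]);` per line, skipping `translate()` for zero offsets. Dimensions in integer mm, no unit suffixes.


cube([1190, 1851, 174]);


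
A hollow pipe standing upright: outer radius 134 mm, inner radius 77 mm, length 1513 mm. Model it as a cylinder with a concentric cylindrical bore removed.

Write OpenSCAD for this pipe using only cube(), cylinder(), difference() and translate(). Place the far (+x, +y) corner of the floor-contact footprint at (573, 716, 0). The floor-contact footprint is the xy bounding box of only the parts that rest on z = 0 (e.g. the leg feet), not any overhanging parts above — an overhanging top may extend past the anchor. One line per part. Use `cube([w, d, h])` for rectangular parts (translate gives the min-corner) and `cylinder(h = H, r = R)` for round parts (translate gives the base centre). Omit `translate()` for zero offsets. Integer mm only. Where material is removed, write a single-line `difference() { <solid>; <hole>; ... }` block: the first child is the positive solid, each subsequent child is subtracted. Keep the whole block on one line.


difference() { translate([439, 582, 0]) cylinder(h = 1513, r = 134); translate([439, 582, 0]) cylinder(h = 1513, r = 77); }


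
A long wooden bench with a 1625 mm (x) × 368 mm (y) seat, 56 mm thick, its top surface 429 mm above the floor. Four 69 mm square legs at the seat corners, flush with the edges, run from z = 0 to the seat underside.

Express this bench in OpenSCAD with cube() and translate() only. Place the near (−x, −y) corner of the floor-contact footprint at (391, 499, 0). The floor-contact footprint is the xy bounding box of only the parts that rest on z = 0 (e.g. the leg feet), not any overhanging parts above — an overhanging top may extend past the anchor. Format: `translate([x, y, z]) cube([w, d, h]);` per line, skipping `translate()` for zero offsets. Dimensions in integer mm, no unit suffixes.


translate([391, 499, 373]) cube([1625, 368, 56]);
translate([391, 499, 0]) cube([69, 69, 373]);
translate([391, 798, 0]) cube([69, 69, 373]);
translate([1947, 499, 0]) cube([69, 69, 373]);
translate([1947, 798, 0]) cube([69, 69, 373]);


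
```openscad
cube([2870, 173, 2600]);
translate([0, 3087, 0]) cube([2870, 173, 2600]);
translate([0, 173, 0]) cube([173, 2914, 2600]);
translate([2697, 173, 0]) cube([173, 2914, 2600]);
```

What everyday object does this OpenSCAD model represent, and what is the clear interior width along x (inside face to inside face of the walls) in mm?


A house (or room) frame. The interior width is 2524 mm.

Four 2600 mm walls enclosing a rectangle with no floor or roof — a room or house frame. Outside width is 2870 mm and wall thickness is 173 mm, so the interior width is 2870 − 2 × 173 = 2524 mm.


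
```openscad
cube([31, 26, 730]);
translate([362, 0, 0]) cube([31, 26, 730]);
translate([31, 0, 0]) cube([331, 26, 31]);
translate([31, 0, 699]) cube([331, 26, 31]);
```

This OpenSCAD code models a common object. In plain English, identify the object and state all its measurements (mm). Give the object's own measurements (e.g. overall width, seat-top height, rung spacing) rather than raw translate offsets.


A rectangular picture frame lying in the x–z plane (depth along y). The opening is 331 mm wide (x) by 668 mm tall (z), surrounded by a border 31 mm wide on all four sides. The frame is 26 mm deep and is made of two full-height vertical stiles with two horizontal rails fitted between them.


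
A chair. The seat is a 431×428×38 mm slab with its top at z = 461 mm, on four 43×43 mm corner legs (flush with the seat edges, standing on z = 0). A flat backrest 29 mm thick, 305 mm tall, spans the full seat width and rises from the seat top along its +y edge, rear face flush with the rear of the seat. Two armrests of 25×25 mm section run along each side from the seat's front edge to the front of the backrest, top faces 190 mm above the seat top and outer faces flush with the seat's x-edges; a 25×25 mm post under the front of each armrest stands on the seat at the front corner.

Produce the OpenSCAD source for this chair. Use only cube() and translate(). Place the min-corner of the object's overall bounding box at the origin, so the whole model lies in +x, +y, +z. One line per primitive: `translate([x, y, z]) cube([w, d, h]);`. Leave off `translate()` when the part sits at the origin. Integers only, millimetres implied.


translate([0, 0, 423]) cube([431, 428, 38]);
cube([43, 43, 423]);
translate([388, 0, 0]) cube([43, 43, 423]);
translate([0, 385, 0]) cube([43, 43, 423]);
translate([388, 385, 0]) cube([43, 43, 423]);
translate([0, 399, 461]) cube([431, 29, 305]);
translate([0, 0, 626]) cube([25, 399, 25]);
translate([406, 0, 626]) cube([25, 399, 25]);
translate([0, 0, 461]) cube([25, 25, 165]);
translate([406, 0, 461]) cube([25, 25, 165]);


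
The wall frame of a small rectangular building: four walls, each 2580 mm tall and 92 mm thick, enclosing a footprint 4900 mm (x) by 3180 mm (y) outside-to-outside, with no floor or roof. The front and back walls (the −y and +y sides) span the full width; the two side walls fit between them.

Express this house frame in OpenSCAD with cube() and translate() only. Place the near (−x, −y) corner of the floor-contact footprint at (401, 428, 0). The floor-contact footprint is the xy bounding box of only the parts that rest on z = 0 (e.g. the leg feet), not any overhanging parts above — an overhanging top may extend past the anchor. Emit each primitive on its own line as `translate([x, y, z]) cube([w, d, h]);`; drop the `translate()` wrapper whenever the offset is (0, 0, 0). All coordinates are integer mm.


translate([401, 428, 0]) cube([4900, 92, 2580]);
translate([401, 3516, 0]) cube([4900, 92, 2580]);
translate([401, 520, 0]) cube([92, 2996, 2580]);
translate([5209, 520, 0]) cube([92, 2996, 2580]);


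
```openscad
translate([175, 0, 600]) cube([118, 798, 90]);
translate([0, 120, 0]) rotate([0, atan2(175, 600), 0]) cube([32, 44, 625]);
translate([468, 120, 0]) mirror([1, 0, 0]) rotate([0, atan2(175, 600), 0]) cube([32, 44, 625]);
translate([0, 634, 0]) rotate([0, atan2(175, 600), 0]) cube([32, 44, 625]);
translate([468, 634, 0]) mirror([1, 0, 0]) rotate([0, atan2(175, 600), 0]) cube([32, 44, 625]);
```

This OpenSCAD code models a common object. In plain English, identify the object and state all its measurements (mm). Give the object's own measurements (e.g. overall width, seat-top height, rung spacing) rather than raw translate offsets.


A sawhorse. A 118×798×90 mm beam (x, y, z) sits on two A-frame leg pairs. Each pair is two raked legs of 32×44 mm section (44 mm along y) splaying symmetrically in x. Each leg rises 600 mm vertically over 175 mm of horizontal reach and is 625 mm long along its own axis. Every leg's outer bottom edge rests on the floor and its outer top edge meets a bottom edge of the beam — the left legs (tilting toward +x) meet the beam's −x bottom edge, the right legs (their mirror images, tilting toward −x) meet its +x bottom edge — so the leg tops tuck under the beam, the beam's underside is 600 mm above the floor, and the feet are 468 mm apart outside-to-outside with the beam centred between them. The two leg pairs are set in 120 mm from either end of the beam.


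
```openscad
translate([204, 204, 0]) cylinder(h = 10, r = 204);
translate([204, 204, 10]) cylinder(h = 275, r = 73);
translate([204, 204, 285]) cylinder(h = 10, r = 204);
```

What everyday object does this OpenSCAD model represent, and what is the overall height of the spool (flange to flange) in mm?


A spool. The overall height is 295 mm.

Three coaxial cylinders, large–small–large — a spool. Two 10 mm flanges and a 275 mm core give 10 + 275 + 10 = 295 mm.


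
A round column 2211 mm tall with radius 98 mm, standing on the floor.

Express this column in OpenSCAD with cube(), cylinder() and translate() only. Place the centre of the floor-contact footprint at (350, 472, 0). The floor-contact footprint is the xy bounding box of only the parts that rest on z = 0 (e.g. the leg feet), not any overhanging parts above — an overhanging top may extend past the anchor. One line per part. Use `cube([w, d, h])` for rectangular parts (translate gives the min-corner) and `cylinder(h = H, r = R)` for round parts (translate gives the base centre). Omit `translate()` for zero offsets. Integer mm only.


translate([350, 472, 0]) cylinder(h = 2211, r = 98);


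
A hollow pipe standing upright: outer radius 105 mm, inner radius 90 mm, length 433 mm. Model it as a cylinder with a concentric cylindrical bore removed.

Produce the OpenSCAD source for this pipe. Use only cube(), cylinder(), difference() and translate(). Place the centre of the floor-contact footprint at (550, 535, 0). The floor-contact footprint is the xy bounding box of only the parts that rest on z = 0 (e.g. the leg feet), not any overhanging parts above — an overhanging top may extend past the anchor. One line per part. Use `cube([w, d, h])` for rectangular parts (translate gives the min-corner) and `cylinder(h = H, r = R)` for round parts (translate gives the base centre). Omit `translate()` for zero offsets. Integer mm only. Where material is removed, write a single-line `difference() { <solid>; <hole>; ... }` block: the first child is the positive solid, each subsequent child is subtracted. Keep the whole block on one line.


difference() { translate([550, 535, 0]) cylinder(h = 433, r = 105); translate([550, 535, 0]) cylinder(h = 433, r = 90); }


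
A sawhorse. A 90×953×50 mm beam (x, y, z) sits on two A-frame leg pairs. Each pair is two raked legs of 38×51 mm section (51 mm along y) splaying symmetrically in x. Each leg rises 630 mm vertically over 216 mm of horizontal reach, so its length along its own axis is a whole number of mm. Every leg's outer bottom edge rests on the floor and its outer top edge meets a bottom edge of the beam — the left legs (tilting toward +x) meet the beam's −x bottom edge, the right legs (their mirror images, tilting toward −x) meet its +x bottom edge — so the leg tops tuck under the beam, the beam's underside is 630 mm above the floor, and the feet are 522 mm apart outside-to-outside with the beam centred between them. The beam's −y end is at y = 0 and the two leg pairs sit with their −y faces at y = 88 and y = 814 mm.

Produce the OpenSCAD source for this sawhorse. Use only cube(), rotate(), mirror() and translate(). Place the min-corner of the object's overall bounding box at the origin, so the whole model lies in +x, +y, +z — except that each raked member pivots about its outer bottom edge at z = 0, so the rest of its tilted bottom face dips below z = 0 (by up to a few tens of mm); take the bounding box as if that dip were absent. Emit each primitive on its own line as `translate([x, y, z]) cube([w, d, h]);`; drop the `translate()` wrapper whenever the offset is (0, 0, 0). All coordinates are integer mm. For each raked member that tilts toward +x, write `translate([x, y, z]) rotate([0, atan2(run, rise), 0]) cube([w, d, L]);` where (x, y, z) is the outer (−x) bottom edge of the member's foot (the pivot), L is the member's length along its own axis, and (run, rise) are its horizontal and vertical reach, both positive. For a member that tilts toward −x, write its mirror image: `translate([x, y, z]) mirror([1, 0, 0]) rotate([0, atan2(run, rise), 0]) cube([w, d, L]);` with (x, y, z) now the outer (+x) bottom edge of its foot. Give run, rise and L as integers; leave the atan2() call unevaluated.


// leg length = √(216² + 630²) = 666
// right-leg outer foot x = 2·216 + 90 = 522
// beam min-corner = (216, 0, 630)
translate([216, 0, 630]) cube([90, 953, 50]);
translate([0, 88, 0]) rotate([0, atan2(216, 630), 0]) cube([38, 51, 666]);
translate([522, 88, 0]) mirror([1, 0, 0]) rotate([0, atan2(216, 630), 0]) cube([38, 51, 666]);
translate([0, 814, 0]) rotate([0, atan2(216, 630), 0]) cube([38, 51, 666]);
translate([522, 814, 0]) mirror([1, 0, 0]) rotate([0, atan2(216, 630), 0]) cube([38, 51, 666]);


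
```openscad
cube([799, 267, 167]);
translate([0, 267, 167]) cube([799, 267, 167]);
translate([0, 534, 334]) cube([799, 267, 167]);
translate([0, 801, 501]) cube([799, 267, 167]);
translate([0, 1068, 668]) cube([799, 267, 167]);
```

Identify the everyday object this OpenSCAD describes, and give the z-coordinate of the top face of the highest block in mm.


A staircase. The total rise is 835 mm.

5 identical blocks, each offset up and back from the previous — a staircase. Each step is 167 mm tall and there are 5 of them, so the total rise is 5 × 167 = 835 mm.


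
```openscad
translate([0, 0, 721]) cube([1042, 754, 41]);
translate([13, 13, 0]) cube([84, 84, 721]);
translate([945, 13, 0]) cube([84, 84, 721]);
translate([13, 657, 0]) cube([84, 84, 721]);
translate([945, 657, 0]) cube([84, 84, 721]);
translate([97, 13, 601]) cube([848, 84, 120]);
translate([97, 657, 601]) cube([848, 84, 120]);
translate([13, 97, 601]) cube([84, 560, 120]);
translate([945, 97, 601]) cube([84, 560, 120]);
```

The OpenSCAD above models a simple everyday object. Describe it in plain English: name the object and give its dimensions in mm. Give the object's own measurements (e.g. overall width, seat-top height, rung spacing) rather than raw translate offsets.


A rectangular dining table. The top is 1042×754×41 mm with its upper surface at z = 762 mm. It stands on four 84×84 mm square legs, each inset 13 mm from the nearest pair of top edges, running from the floor to the underside of the top. Four apron rails, 84 mm thick and 120 mm tall, run between adjacent legs with their top edges flush with the underside of the top and their outer faces flush with the legs' outer faces.


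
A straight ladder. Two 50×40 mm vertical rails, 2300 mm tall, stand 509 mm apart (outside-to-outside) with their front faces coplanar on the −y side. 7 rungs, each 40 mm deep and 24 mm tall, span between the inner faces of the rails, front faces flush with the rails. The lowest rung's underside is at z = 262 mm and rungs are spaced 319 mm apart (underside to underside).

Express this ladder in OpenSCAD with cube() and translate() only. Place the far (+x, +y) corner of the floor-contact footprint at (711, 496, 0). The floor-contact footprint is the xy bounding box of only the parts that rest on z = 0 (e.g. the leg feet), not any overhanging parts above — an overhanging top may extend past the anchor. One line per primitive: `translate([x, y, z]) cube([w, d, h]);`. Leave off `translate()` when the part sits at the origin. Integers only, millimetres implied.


translate([202, 456, 0]) cube([50, 40, 2300]);
translate([661, 456, 0]) cube([50, 40, 2300]);
translate([252, 456, 262]) cube([409, 40, 24]);
translate([252, 456, 581]) cube([409, 40, 24]);
translate([252, 456, 900]) cube([409, 40, 24]);
translate([252, 456, 1219]) cube([409, 40, 24]);
translate([252, 456, 1538]) cube([409, 40, 24]);
translate([252, 456, 1857]) cube([409, 40, 24]);
translate([252, 456, 2176]) cube([409, 40, 24]);


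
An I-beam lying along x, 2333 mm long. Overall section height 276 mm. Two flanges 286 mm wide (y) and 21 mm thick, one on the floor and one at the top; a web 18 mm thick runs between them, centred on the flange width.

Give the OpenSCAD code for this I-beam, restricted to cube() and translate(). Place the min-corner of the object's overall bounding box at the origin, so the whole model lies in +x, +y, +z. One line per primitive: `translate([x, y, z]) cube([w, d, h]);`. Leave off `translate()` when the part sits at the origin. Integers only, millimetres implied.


cube([2333, 286, 21]);
translate([0, 134, 21]) cube([2333, 18, 234]);
translate([0, 0, 255]) cube([2333, 286, 21]);


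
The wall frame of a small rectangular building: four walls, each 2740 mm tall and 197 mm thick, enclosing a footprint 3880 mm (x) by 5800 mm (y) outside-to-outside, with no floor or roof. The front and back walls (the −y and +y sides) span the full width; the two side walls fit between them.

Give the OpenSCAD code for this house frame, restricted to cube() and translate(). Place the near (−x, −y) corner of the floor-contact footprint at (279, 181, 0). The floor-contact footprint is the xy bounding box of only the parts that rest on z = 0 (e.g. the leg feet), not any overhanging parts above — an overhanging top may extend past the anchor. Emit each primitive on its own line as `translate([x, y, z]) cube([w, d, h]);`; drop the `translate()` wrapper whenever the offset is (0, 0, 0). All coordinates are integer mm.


translate([279, 181, 0]) cube([3880, 197, 2740]);
translate([279, 5784, 0]) cube([3880, 197, 2740]);
translate([279, 378, 0]) cube([197, 5406, 2740]);
translate([3962, 378, 0]) cube([197, 5406, 2740]);


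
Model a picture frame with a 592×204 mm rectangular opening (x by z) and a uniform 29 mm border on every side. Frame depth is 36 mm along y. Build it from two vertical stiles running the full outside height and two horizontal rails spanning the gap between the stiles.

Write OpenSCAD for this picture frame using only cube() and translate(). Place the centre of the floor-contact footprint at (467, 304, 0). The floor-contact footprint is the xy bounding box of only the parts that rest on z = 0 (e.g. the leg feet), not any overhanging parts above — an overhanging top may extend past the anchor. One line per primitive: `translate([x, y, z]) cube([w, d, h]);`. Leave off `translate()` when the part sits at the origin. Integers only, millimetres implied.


translate([142, 286, 0]) cube([29, 36, 262]);
translate([763, 286, 0]) cube([29, 36, 262]);
translate([171, 286, 0]) cube([592, 36, 29]);
translate([171, 286, 233]) cube([592, 36, 29]);


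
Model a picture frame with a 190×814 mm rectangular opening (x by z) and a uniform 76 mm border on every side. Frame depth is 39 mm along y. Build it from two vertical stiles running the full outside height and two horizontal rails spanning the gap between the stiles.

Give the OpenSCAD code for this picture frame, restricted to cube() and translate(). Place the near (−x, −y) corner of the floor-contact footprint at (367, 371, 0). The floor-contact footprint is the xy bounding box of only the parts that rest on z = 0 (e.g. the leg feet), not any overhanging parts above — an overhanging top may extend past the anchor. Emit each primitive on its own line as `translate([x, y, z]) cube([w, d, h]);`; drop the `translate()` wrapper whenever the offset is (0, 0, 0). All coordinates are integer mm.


translate([367, 371, 0]) cube([76, 39, 966]);
translate([633, 371, 0]) cube([76, 39, 966]);
translate([443, 371, 0]) cube([190, 39, 76]);
translate([443, 371, 890]) cube([190, 39, 76]);


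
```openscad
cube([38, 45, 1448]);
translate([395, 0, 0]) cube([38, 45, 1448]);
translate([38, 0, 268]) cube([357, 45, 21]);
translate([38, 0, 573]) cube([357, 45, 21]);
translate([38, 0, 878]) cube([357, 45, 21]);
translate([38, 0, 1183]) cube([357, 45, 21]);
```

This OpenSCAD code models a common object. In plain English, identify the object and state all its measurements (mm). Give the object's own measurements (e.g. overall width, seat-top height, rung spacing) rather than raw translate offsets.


A straight ladder. Two 38×45 mm vertical rails, 1448 mm tall, stand 433 mm apart (outside-to-outside) with their front faces coplanar on the −y side. 4 rungs, each 45 mm deep and 21 mm tall, span between the inner faces of the rails, front faces flush with the rails. The lowest rung's underside is at z = 268 mm and rungs are spaced 305 mm apart (underside to underside).


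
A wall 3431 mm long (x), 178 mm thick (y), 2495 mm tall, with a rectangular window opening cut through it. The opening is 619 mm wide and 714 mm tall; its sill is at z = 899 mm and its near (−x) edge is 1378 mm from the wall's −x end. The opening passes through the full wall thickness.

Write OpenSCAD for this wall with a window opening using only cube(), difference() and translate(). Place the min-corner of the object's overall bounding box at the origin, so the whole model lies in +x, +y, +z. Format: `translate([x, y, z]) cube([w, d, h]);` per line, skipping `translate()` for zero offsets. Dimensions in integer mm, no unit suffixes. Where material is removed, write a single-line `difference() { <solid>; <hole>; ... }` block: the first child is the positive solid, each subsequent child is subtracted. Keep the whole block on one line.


difference() { cube([3431, 178, 2495]); translate([1378, 0, 899]) cube([619, 178, 714]); }


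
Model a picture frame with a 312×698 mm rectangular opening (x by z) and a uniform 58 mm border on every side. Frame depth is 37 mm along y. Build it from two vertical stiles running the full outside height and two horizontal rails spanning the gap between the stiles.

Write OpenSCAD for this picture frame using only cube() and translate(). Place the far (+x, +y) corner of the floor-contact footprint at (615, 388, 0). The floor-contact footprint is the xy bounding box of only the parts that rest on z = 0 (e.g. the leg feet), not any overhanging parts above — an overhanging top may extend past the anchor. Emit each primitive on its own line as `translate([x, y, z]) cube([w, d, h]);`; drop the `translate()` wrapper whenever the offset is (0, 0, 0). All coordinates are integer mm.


translate([187, 351, 0]) cube([58, 37, 814]);
translate([557, 351, 0]) cube([58, 37, 814]);
translate([245, 351, 0]) cube([312, 37, 58]);
translate([245, 351, 756]) cube([312, 37, 58]);


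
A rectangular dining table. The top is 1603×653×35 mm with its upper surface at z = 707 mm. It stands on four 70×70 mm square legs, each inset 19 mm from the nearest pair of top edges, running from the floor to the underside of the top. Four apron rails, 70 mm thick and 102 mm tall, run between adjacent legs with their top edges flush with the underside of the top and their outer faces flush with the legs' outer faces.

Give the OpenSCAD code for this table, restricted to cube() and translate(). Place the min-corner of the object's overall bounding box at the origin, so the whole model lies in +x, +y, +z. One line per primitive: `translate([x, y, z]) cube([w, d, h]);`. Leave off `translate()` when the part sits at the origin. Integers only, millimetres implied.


// leg_h = 707 - 35 = 672
// apron z = 672 - 102 = 570
translate([0, 0, 672]) cube([1603, 653, 35]);
translate([19, 19, 0]) cube([70, 70, 672]);
translate([1514, 19, 0]) cube([70, 70, 672]);
translate([19, 564, 0]) cube([70, 70, 672]);
translate([1514, 564, 0]) cube([70, 70, 672]);
translate([89, 19, 570]) cube([1425, 70, 102]);
translate([89, 564, 570]) cube([1425, 70, 102]);
translate([19, 89, 570]) cube([70, 475, 102]);
translate([1514, 89, 570]) cube([70, 475, 102]);


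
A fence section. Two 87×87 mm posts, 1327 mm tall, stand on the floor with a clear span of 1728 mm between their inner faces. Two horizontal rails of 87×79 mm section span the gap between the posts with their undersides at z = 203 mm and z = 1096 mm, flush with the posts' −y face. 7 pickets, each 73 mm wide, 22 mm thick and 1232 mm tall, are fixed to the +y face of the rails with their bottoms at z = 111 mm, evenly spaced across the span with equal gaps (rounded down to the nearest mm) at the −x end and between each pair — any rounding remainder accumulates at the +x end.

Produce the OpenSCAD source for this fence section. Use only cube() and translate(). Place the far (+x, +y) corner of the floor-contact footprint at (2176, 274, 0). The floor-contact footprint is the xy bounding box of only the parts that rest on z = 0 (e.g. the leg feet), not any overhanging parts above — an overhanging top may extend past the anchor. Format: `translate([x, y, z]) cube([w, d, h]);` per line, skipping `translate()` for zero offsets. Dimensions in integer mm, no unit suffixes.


translate([274, 187, 0]) cube([87, 87, 1327]);
translate([2089, 187, 0]) cube([87, 87, 1327]);
translate([361, 187, 203]) cube([1728, 87, 79]);
translate([361, 187, 1096]) cube([1728, 87, 79]);
translate([513, 274, 111]) cube([73, 22, 1232]);
translate([738, 274, 111]) cube([73, 22, 1232]);
translate([963, 274, 111]) cube([73, 22, 1232]);
translate([1188, 274, 111]) cube([73, 22, 1232]);
translate([1413, 274, 111]) cube([73, 22, 1232]);
translate([1638, 274, 111]) cube([73, 22, 1232]);
translate([1863, 274, 111]) cube([73, 22, 1232]);


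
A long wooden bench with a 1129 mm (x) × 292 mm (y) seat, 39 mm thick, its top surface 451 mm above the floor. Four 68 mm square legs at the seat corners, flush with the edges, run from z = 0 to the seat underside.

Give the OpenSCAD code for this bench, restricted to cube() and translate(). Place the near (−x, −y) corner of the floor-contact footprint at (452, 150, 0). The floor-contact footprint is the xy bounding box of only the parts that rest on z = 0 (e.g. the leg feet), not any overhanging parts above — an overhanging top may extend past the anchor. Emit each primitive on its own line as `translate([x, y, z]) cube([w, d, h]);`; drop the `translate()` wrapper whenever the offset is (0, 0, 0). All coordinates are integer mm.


// leg_h = 451 − 39 = 412
translate([452, 150, 412]) cube([1129, 292, 39]);
translate([452, 150, 0]) cube([68, 68, 412]);
translate([452, 374, 0]) cube([68, 68, 412]);
translate([1513, 150, 0]) cube([68, 68, 412]);
translate([1513, 374, 0]) cube([68, 68, 412]);


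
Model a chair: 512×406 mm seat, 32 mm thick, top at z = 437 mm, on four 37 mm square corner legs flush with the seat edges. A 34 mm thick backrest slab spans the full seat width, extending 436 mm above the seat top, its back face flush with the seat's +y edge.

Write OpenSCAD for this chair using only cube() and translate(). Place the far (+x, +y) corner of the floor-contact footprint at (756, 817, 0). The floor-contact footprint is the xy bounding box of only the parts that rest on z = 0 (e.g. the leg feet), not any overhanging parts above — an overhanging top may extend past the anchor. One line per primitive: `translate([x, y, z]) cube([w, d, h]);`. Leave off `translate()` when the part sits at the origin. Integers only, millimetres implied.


translate([244, 411, 405]) cube([512, 406, 32]);
translate([244, 411, 0]) cube([37, 37, 405]);
translate([719, 411, 0]) cube([37, 37, 405]);
translate([244, 780, 0]) cube([37, 37, 405]);
translate([719, 780, 0]) cube([37, 37, 405]);
translate([244, 783, 437]) cube([512, 34, 436]);


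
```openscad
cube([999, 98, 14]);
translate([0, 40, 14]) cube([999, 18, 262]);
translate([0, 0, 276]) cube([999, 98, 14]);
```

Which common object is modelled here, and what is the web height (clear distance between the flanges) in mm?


An I-beam. The web height is 262 mm.

Two wide flanges with a thin centred web — an I-beam. Overall 290 mm minus two 14 mm flanges gives a web of 290 − 2·14 = 262 mm.


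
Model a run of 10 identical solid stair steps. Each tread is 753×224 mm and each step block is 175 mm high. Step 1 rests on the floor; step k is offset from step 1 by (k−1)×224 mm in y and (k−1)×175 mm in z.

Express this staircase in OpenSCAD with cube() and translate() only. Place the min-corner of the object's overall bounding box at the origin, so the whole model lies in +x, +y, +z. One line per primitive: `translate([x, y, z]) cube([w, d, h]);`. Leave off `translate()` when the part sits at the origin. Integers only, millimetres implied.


cube([753, 224, 175]);
translate([0, 224, 175]) cube([753, 224, 175]);
translate([0, 448, 350]) cube([753, 224, 175]);
translate([0, 672, 525]) cube([753, 224, 175]);
translate([0, 896, 700]) cube([753, 224, 175]);
translate([0, 1120, 875]) cube([753, 224, 175]);
translate([0, 1344, 1050]) cube([753, 224, 175]);
translate([0, 1568, 1225]) cube([753, 224, 175]);
translate([0, 1792, 1400]) cube([753, 224, 175]);
translate([0, 2016, 1575]) cube([753, 224, 175]);


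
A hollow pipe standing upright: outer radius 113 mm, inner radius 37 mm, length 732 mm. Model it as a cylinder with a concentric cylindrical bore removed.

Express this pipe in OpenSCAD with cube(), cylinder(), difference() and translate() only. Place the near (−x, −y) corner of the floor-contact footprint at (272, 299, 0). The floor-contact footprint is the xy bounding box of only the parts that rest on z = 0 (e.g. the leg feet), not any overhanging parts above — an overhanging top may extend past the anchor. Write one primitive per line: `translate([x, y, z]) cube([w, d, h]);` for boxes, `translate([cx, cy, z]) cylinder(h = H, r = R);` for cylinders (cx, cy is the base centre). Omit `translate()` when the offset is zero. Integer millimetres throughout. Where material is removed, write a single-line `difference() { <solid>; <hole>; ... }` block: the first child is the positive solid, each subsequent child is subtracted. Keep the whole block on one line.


difference() { translate([385, 412, 0]) cylinder(h = 732, r = 113); translate([385, 412, 0]) cylinder(h = 732, r = 37); }


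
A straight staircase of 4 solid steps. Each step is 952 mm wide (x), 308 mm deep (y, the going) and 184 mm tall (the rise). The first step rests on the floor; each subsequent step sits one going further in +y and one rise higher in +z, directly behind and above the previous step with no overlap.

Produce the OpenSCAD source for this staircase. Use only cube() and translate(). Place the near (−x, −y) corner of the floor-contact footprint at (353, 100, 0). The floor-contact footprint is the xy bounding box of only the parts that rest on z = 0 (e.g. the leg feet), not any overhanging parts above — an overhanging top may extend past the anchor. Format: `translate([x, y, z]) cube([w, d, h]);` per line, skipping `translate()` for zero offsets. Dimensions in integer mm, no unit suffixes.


translate([353, 100, 0]) cube([952, 308, 184]);
translate([353, 408, 184]) cube([952, 308, 184]);
translate([353, 716, 368]) cube([952, 308, 184]);
translate([353, 1024, 552]) cube([952, 308, 184]);


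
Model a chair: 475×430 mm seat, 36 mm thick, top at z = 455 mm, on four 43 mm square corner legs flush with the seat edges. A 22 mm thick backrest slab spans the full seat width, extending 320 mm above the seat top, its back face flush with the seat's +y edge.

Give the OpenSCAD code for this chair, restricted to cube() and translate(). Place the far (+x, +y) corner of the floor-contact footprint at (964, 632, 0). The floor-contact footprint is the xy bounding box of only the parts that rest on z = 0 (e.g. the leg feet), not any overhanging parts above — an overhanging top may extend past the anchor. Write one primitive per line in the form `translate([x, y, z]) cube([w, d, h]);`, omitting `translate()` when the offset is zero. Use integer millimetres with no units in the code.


translate([489, 202, 419]) cube([475, 430, 36]);
translate([489, 202, 0]) cube([43, 43, 419]);
translate([921, 202, 0]) cube([43, 43, 419]);
translate([489, 589, 0]) cube([43, 43, 419]);
translate([921, 589, 0]) cube([43, 43, 419]);
translate([489, 610, 455]) cube([475, 22, 320]);


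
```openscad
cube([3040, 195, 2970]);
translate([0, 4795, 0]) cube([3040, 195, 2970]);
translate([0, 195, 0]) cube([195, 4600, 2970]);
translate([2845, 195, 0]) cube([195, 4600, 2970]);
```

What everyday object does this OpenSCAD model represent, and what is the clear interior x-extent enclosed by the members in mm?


A house (or room) frame. The interior width is 2650 mm.

Four 2970 mm walls enclosing a rectangle with no floor or roof — a room or house frame. Outside width is 3040 mm and wall thickness is 195 mm, so the interior width is 3040 − 2 × 195 = 2650 mm.


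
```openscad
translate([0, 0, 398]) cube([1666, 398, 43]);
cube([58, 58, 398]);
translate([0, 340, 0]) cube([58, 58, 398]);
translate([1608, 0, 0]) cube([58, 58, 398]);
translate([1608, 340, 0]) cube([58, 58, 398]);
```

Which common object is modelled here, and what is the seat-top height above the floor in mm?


A bench. The seat-top height is 441 mm.

A long slab on four corner posts — a bench. The slab sits at z = 398 with thickness 43, so the top is 398 + 43 = 441 mm.


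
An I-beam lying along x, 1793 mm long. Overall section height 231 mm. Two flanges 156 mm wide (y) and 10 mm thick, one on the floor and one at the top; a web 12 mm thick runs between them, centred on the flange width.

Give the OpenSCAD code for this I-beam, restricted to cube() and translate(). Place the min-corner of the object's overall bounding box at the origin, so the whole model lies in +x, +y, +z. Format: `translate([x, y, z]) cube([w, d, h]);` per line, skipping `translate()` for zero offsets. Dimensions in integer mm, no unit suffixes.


cube([1793, 156, 10]);
translate([0, 72, 10]) cube([1793, 12, 211]);
translate([0, 0, 221]) cube([1793, 156, 10]);


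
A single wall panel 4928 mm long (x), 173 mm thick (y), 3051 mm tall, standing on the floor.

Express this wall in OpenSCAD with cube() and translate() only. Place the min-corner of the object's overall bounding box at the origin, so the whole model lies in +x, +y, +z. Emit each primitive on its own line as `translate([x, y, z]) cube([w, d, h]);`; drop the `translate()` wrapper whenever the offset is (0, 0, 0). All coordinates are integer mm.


cube([4928, 173, 3051]);


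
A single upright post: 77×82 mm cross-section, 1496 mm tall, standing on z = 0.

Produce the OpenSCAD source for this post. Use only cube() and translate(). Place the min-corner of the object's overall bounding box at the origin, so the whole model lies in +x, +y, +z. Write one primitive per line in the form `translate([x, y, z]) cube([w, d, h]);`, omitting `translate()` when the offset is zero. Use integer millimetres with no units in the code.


cube([77, 82, 1496]);
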